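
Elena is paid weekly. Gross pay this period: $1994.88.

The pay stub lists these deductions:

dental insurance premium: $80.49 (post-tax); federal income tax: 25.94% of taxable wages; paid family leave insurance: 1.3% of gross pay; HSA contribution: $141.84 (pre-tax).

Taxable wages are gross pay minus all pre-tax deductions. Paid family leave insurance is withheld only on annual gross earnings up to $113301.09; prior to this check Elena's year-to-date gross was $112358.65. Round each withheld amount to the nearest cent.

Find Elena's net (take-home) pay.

$1279.62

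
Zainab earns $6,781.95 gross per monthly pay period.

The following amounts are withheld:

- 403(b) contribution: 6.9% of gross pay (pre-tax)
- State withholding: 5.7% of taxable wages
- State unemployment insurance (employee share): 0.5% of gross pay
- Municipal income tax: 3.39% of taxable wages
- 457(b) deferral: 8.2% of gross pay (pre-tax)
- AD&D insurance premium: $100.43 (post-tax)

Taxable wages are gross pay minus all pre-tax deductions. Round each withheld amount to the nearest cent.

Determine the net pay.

457(b) deferral: $6,781.95 × 0.082 = $556.12
403(b) contribution: $6,781.95 × 0.069 = $467.95
Pre-tax total = $556.12 + $467.95 = $1,024.07
Taxable wages = $6,781.95 − $1,024.07 = $5,757.88
State withholding: $5,757.88 × 0.057 = $328.20
Municipal income tax: $5,757.88 × 0.0339 = $195.19
State unemployment insurance (employee share): $6,781.95 × 0.005 = $33.91
AD&D insurance premium: $100.43
Total deductions = $556.12 + $467.95 + $328.20 + $195.19 + $33.91 + $100.43 = $1,681.80
Net pay = $6,781.95 − $1,681.80 = $5,100.15

$5,100.15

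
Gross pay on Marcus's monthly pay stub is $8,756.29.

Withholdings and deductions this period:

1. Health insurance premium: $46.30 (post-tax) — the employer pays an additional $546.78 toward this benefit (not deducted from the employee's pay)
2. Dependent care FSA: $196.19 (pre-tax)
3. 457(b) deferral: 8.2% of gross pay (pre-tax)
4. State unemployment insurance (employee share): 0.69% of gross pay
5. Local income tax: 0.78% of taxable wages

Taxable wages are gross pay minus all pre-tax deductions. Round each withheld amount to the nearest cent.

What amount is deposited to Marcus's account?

$7,674.19

457(b) deferral: $8,756.29 × 0.082 = $718.02
Dependent care FSA: $196.19
Pre-tax total = $718.02 + $196.19 = $914.21
Taxable wages = $8,756.29 − $914.21 = $7,842.08
Local income tax: $7,842.08 × 0.0078 = $61.17
State unemployment insurance (employee share): $8,756.29 × 0.0069 = $60.42
Health insurance premium: $46.30
(Employer's $546.78 toward health insurance premium is not withheld from the employee.)
Total deductions = $718.02 + $196.19 + $61.17 + $60.42 + $46.30 = $1,082.10
Net pay = $8,756.29 − $1,082.10 = $7,674.19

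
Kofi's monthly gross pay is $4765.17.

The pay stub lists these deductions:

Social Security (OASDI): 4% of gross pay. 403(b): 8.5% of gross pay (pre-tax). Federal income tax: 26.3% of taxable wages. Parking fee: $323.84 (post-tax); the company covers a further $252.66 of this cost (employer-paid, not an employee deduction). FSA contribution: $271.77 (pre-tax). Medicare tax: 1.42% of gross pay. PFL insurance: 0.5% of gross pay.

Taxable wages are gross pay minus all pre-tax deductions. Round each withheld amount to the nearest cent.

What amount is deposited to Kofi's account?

FSA contribution: $271.77
403(b): $4765.17 × 0.085 = $405.04
Pre-tax total = $271.77 + $405.04 = $676.81
Taxable wages = $4765.17 − $676.81 = $4088.36
Federal income tax: $4088.36 × 0.263 = $1075.24
PFL insurance: $4765.17 × 0.005 = $23.83
Medicare tax: $4765.17 × 0.0142 = $67.67
Social Security (OASDI): $4765.17 × 0.04 = $190.61
Parking fee: $323.84
(Employer's $252.66 toward parking fee is not withheld from the employee.)
Total deductions = $271.77 + $405.04 + $1075.24 + $23.83 + $67.67 + $190.61 + $323.84 = $2358.00
Net pay = $4765.17 − $2358.00 = $2407.17

$2407.17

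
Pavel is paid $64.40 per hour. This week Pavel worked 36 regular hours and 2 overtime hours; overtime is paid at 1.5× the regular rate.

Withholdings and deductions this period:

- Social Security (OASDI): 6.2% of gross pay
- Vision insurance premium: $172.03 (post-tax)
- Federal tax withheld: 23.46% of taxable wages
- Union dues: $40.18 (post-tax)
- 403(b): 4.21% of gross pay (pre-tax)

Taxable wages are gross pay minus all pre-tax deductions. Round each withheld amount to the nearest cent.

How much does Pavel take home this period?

Regular pay: 36 × $64.40 = $2,318.40
Overtime pay: 2 × $64.40 × 1.5 = $193.20
Gross pay = $2,318.40 + $193.20 = $2,511.60
403(b): $2,511.60 × 0.0421 = $105.74
Taxable wages = $2,511.60 − $105.74 = $2,405.86
Federal tax withheld: $2,405.86 × 0.2346 = $564.41
Social Security (OASDI): $2,511.60 × 0.062 = $155.72
Union dues: $40.18
Vision insurance premium: $172.03
Total deductions = $105.74 + $564.41 + $155.72 + $40.18 + $172.03 = $1,038.08
Net pay = $2,511.60 − $1,038.08 = $1,473.52

$1,473.52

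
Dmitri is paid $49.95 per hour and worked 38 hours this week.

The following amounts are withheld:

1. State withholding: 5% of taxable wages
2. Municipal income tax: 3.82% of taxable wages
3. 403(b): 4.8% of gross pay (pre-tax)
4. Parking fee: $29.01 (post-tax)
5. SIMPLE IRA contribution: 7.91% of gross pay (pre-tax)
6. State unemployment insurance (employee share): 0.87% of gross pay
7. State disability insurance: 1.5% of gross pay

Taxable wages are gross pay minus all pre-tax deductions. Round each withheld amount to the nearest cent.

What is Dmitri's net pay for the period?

$1,436.73

Gross pay: 38 × $49.95 = $1,898.10
403(b): $1,898.10 × 0.048 = $91.11
SIMPLE IRA contribution: $1,898.10 × 0.0791 = $150.14
Pre-tax total = $91.11 + $150.14 = $241.25
Taxable wages = $1,898.10 − $241.25 = $1,656.85
State withholding: $1,656.85 × 0.05 = $82.84
Municipal income tax: $1,656.85 × 0.0382 = $63.29
State disability insurance: $1,898.10 × 0.015 = $28.47
State unemployment insurance (employee share): $1,898.10 × 0.0087 = $16.51
Parking fee: $29.01
Total deductions = $91.11 + $150.14 + $82.84 + $63.29 + $28.47 + $16.51 + $29.01 = $461.37
Net pay = $1,898.10 − $461.37 = $1,436.73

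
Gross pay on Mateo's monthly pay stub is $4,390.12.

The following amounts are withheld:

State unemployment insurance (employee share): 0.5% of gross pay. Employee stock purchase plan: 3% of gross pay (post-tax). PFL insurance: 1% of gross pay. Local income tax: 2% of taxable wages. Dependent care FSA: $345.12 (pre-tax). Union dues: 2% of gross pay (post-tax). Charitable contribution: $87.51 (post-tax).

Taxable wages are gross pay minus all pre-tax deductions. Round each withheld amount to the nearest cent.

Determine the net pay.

$3,591.24

Dependent care FSA: $345.12
Taxable wages = $4,390.12 − $345.12 = $4,045.00
Local income tax: $4,045.00 × 0.02 = $80.90
State unemployment insurance (employee share): $4,390.12 × 0.005 = $21.95
PFL insurance: $4,390.12 × 0.01 = $43.90
Charitable contribution: $87.51
Union dues: $4,390.12 × 0.02 = $87.80
Employee stock purchase plan: $4,390.12 × 0.03 = $131.70
Total deductions = $345.12 + $80.90 + $21.95 + $43.90 + $87.51 + $87.80 + $131.70 = $798.88
Net pay = $4,390.12 − $798.88 = $3,591.24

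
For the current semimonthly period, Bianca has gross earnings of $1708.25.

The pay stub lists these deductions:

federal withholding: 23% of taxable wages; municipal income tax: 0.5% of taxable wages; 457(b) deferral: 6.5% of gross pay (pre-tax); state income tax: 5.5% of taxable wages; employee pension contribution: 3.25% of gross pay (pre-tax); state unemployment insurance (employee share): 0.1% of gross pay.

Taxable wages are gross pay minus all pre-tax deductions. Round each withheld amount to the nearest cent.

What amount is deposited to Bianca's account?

$1092.89

Employee pension contribution: $1708.25 × 0.0325 = $55.52
457(b) deferral: $1708.25 × 0.065 = $111.04
Pre-tax total = $55.52 + $111.04 = $166.56
Taxable wages = $1708.25 − $166.56 = $1541.69
Municipal income tax: $1541.69 × 0.005 = $7.71
State income tax: $1541.69 × 0.055 = $84.79
Federal withholding: $1541.69 × 0.23 = $354.59
State unemployment insurance (employee share): $1708.25 × 0.001 = $1.71
Total deductions = $55.52 + $111.04 + $7.71 + $84.79 + $354.59 + $1.71 = $615.36
Net pay = $1708.25 − $615.36 = $1092.89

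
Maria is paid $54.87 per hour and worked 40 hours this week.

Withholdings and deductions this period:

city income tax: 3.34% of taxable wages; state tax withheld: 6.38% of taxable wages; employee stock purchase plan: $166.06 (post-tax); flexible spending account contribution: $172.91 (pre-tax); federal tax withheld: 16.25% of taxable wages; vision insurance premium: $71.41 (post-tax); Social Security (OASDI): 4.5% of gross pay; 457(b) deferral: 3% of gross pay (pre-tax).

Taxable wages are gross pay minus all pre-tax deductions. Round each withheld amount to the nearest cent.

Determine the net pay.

$1,111.82

Gross pay: 40 × $54.87 = $2,194.80
457(b) deferral: $2,194.80 × 0.03 = $65.84
Flexible spending account contribution: $172.91
Pre-tax total = $65.84 + $172.91 = $238.75
Taxable wages = $2,194.80 − $238.75 = $1,956.05
Federal tax withheld: $1,956.05 × 0.1625 = $317.86
State tax withheld: $1,956.05 × 0.0638 = $124.80
City income tax: $1,956.05 × 0.0334 = $65.33
Social Security (OASDI): $2,194.80 × 0.045 = $98.77
Employee stock purchase plan: $166.06
Vision insurance premium: $71.41
Total deductions = $65.84 + $172.91 + $317.86 + $124.80 + $65.33 + $98.77 + $166.06 + $71.41 = $1,082.98
Net pay = $2,194.80 − $1,082.98 = $1,111.82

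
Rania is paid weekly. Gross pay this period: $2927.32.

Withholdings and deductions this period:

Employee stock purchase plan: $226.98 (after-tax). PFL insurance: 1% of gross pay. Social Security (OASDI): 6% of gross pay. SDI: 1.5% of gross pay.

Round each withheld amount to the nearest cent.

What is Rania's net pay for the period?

$2451.52

Social Security (OASDI): $2927.32 × 0.06 = $175.64
SDI: $2927.32 × 0.015 = $43.91
PFL insurance: $2927.32 × 0.01 = $29.27
Employee stock purchase plan: $226.98
Total deductions = $175.64 + $43.91 + $29.27 + $226.98 = $475.80
Net pay = $2927.32 − $475.80 = $2451.52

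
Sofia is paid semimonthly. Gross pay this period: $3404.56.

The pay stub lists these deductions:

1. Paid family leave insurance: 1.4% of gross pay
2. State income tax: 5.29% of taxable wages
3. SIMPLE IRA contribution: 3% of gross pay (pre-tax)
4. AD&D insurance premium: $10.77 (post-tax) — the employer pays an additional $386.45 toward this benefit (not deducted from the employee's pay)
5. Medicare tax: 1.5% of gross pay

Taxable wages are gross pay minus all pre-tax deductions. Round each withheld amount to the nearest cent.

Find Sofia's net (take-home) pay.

$3018.22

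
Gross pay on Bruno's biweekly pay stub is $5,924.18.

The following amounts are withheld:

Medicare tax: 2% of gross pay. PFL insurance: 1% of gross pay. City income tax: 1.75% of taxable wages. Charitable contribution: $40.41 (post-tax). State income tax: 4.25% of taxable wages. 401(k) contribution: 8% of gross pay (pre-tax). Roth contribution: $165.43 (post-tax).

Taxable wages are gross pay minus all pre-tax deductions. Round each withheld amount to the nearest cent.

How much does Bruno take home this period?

$4,739.67

401(k) contribution: $5,924.18 × 0.08 = $473.93
Taxable wages = $5,924.18 − $473.93 = $5,450.25
City income tax: $5,450.25 × 0.0175 = $95.38
State income tax: $5,450.25 × 0.0425 = $231.64
Medicare tax: $5,924.18 × 0.02 = $118.48
PFL insurance: $5,924.18 × 0.01 = $59.24
Charitable contribution: $40.41
Roth contribution: $165.43
Total deductions = $473.93 + $95.38 + $231.64 + $118.48 + $59.24 + $40.41 + $165.43 = $1,184.51
Net pay = $5,924.18 − $1,184.51 = $4,739.67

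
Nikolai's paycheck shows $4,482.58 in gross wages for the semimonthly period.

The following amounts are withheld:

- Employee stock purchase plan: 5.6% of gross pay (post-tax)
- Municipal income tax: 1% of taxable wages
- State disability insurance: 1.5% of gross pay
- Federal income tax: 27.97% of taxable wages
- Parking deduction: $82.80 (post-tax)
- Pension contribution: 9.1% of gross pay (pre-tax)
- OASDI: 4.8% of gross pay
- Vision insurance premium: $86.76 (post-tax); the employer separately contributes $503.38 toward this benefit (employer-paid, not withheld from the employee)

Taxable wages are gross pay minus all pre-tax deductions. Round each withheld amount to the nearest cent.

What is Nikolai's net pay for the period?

Pension contribution: $4,482.58 × 0.091 = $407.91
Taxable wages = $4,482.58 − $407.91 = $4,074.67
Municipal income tax: $4,074.67 × 0.01 = $40.75
Federal income tax: $4,074.67 × 0.2797 = $1,139.69
State disability insurance: $4,482.58 × 0.015 = $67.24
OASDI: $4,482.58 × 0.048 = $215.16
Employee stock purchase plan: $4,482.58 × 0.056 = $251.02
Parking deduction: $82.80
Vision insurance premium: $86.76
(Employer's $503.38 toward vision insurance premium is not withheld from the employee.)
Total deductions = $407.91 + $40.75 + $1,139.69 + $67.24 + $215.16 + $251.02 + $82.80 + $86.76 = $2,291.33
Net pay = $4,482.58 − $2,291.33 = $2,191.25

$2,191.25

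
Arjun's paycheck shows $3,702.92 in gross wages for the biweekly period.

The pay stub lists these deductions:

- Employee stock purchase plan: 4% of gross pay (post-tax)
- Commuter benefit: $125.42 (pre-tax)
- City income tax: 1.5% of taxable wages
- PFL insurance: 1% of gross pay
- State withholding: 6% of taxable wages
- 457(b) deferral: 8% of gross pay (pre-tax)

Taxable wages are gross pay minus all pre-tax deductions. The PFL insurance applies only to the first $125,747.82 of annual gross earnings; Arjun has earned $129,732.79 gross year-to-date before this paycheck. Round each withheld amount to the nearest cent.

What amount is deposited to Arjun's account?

Commuter benefit: $125.42
457(b) deferral: $3,702.92 × 0.08 = $296.23
Pre-tax total = $125.42 + $296.23 = $421.65
Taxable wages = $3,702.92 − $421.65 = $3,281.27
State withholding: $3,281.27 × 0.06 = $196.88
City income tax: $3,281.27 × 0.015 = $49.22
PFL insurance: annual cap $125,747.82 already reached (YTD $129,732.79), so $0.00
Employee stock purchase plan: $3,702.92 × 0.04 = $148.12
Total deductions = $125.42 + $296.23 + $196.88 + $49.22 + $0.00 + $148.12 = $815.87
Net pay = $3,702.92 − $815.87 = $2,887.05

$2,887.05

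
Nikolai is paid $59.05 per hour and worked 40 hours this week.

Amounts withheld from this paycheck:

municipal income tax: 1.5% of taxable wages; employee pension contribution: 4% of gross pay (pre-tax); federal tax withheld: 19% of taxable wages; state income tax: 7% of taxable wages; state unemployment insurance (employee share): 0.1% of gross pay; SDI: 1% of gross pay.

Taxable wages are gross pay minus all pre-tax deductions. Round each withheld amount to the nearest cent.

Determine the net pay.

Gross pay: 40 × $59.05 = $2,362.00
Employee pension contribution: $2,362.00 × 0.04 = $94.48
Taxable wages = $2,362.00 − $94.48 = $2,267.52
Municipal income tax: $2,267.52 × 0.015 = $34.01
Federal tax withheld: $2,267.52 × 0.19 = $430.83
State income tax: $2,267.52 × 0.07 = $158.73
SDI: $2,362.00 × 0.01 = $23.62
State unemployment insurance (employee share): $2,362.00 × 0.001 = $2.36
Total deductions = $94.48 + $34.01 + $430.83 + $158.73 + $23.62 + $2.36 = $744.03
Net pay = $2,362.00 − $744.03 = $1,617.97

$1,617.97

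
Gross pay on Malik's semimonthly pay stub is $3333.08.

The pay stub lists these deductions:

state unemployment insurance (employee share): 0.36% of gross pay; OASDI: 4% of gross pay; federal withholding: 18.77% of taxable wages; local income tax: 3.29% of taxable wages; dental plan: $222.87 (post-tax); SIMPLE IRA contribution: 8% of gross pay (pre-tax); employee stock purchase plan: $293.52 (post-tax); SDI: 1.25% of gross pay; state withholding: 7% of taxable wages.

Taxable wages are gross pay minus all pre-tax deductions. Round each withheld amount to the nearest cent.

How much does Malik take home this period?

$1471.95

SIMPLE IRA contribution: $3333.08 × 0.08 = $266.65
Taxable wages = $3333.08 − $266.65 = $3066.43
State withholding: $3066.43 × 0.07 = $214.65
Federal withholding: $3066.43 × 0.1877 = $575.57
Local income tax: $3066.43 × 0.0329 = $100.89
OASDI: $3333.08 × 0.04 = $133.32
SDI: $3333.08 × 0.0125 = $41.66
State unemployment insurance (employee share): $3333.08 × 0.0036 = $12.00
Dental plan: $222.87
Employee stock purchase plan: $293.52
Total deductions = $266.65 + $214.65 + $575.57 + $100.89 + $133.32 + $41.66 + $12.00 + $222.87 + $293.52 = $1861.13
Net pay = $3333.08 − $1861.13 = $1471.95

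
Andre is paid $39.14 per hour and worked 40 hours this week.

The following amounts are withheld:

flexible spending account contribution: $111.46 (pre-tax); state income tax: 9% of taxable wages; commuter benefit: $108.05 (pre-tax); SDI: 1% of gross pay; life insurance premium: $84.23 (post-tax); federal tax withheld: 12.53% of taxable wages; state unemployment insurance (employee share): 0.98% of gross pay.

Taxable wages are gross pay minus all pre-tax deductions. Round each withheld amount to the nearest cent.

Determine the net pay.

Gross pay: 40 × $39.14 = $1,565.60
Flexible spending account contribution: $111.46
Commuter benefit: $108.05
Pre-tax total = $111.46 + $108.05 = $219.51
Taxable wages = $1,565.60 − $219.51 = $1,346.09
Federal tax withheld: $1,346.09 × 0.1253 = $168.67
State income tax: $1,346.09 × 0.09 = $121.15
SDI: $1,565.60 × 0.01 = $15.66
State unemployment insurance (employee share): $1,565.60 × 0.0098 = $15.34
Life insurance premium: $84.23
Total deductions = $111.46 + $108.05 + $168.67 + $121.15 + $15.66 + $15.34 + $84.23 = $624.56
Net pay = $1,565.60 − $624.56 = $941.04

$941.04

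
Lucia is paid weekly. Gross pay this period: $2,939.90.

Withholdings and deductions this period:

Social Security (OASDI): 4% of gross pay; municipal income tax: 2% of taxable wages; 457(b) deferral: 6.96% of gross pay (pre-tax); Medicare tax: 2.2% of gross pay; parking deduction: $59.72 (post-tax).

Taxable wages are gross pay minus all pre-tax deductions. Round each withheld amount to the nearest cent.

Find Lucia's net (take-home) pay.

$2,438.57

457(b) deferral: $2,939.90 × 0.0696 = $204.62
Taxable wages = $2,939.90 − $204.62 = $2,735.28
Municipal income tax: $2,735.28 × 0.02 = $54.71
Medicare tax: $2,939.90 × 0.022 = $64.68
Social Security (OASDI): $2,939.90 × 0.04 = $117.60
Parking deduction: $59.72
Total deductions = $204.62 + $54.71 + $64.68 + $117.60 + $59.72 = $501.33
Net pay = $2,939.90 − $501.33 = $2,438.57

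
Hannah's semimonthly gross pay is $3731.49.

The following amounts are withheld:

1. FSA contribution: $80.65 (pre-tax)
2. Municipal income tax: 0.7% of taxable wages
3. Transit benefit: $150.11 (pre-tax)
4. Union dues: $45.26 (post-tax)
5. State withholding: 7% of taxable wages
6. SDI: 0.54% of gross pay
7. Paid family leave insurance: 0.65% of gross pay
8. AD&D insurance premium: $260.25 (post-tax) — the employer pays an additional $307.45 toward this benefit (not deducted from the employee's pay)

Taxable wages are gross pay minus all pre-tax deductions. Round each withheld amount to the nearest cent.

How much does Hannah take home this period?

$2881.26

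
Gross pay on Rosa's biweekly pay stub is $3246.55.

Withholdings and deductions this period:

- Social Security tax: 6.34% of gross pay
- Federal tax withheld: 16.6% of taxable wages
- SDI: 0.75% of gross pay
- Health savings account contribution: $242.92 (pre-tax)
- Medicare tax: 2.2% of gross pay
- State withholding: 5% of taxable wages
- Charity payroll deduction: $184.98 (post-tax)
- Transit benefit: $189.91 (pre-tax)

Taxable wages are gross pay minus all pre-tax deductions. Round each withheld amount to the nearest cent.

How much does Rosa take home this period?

$1719.37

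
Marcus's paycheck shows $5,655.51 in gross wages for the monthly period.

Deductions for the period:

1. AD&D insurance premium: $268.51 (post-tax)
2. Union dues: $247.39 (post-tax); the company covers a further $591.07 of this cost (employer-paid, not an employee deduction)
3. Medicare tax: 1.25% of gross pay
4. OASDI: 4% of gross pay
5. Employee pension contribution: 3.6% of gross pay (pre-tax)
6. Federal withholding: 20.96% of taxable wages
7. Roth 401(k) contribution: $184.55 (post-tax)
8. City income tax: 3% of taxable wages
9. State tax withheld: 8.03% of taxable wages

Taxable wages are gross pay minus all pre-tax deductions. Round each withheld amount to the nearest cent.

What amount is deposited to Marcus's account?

Employee pension contribution: $5,655.51 × 0.036 = $203.60
Taxable wages = $5,655.51 − $203.60 = $5,451.91
City income tax: $5,451.91 × 0.03 = $163.56
State tax withheld: $5,451.91 × 0.0803 = $437.79
Federal withholding: $5,451.91 × 0.2096 = $1,142.72
OASDI: $5,655.51 × 0.04 = $226.22
Medicare tax: $5,655.51 × 0.0125 = $70.69
Roth 401(k) contribution: $184.55
AD&D insurance premium: $268.51
Union dues: $247.39
(Employer's $591.07 toward union dues is not withheld from the employee.)
Total deductions = $203.60 + $163.56 + $437.79 + $1,142.72 + $226.22 + $70.69 + $184.55 + $268.51 + $247.39 = $2,945.03
Net pay = $5,655.51 − $2,945.03 = $2,710.48

$2,710.48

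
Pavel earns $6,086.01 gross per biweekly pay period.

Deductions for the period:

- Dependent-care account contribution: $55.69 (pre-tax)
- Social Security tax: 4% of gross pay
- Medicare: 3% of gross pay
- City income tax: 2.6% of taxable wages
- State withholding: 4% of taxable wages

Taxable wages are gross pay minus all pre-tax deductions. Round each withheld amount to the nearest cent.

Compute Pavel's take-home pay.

$5,206.30

Dependent-care account contribution: $55.69
Taxable wages = $6,086.01 − $55.69 = $6,030.32
City income tax: $6,030.32 × 0.026 = $156.79
State withholding: $6,030.32 × 0.04 = $241.21
Medicare: $6,086.01 × 0.03 = $182.58
Social Security tax: $6,086.01 × 0.04 = $243.44
Total deductions = $55.69 + $156.79 + $241.21 + $182.58 + $243.44 = $879.71
Net pay = $6,086.01 − $879.71 = $5,206.30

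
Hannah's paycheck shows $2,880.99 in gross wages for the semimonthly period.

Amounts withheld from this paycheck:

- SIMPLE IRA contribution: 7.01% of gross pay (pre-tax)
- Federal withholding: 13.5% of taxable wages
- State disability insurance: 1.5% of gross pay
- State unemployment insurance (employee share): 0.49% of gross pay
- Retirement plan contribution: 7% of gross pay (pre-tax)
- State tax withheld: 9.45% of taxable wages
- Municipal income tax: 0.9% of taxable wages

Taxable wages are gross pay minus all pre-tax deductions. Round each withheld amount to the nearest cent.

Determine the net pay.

$1,829.18

SIMPLE IRA contribution: $2,880.99 × 0.0701 = $201.96
Retirement plan contribution: $2,880.99 × 0.07 = $201.67
Pre-tax total = $201.96 + $201.67 = $403.63
Taxable wages = $2,880.99 − $403.63 = $2,477.36
State tax withheld: $2,477.36 × 0.0945 = $234.11
Municipal income tax: $2,477.36 × 0.009 = $22.30
Federal withholding: $2,477.36 × 0.135 = $334.44
State unemployment insurance (employee share): $2,880.99 × 0.0049 = $14.12
State disability insurance: $2,880.99 × 0.015 = $43.21
Total deductions = $201.96 + $201.67 + $234.11 + $22.30 + $334.44 + $14.12 + $43.21 = $1,051.81
Net pay = $2,880.99 − $1,051.81 = $1,829.18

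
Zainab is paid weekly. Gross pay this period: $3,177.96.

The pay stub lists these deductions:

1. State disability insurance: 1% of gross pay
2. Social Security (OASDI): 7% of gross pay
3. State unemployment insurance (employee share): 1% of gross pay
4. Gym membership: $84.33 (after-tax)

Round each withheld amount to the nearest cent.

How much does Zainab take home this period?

Social Security (OASDI): $3,177.96 × 0.07 = $222.46
State unemployment insurance (employee share): $3,177.96 × 0.01 = $31.78
State disability insurance: $3,177.96 × 0.01 = $31.78
Gym membership: $84.33
Total deductions = $222.46 + $31.78 + $31.78 + $84.33 = $370.35
Net pay = $3,177.96 − $370.35 = $2,807.61

$2,807.61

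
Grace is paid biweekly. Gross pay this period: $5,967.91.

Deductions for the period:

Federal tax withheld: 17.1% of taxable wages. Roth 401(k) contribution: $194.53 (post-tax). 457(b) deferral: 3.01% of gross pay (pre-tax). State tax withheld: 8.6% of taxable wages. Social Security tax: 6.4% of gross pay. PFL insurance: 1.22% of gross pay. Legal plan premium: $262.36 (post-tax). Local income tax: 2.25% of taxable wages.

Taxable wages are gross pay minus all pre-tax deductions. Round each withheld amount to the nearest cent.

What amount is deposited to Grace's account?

$3,258.80

457(b) deferral: $5,967.91 × 0.0301 = $179.63
Taxable wages = $5,967.91 − $179.63 = $5,788.28
State tax withheld: $5,788.28 × 0.086 = $497.79
Local income tax: $5,788.28 × 0.0225 = $130.24
Federal tax withheld: $5,788.28 × 0.171 = $989.80
Social Security tax: $5,967.91 × 0.064 = $381.95
PFL insurance: $5,967.91 × 0.0122 = $72.81
Legal plan premium: $262.36
Roth 401(k) contribution: $194.53
Total deductions = $179.63 + $497.79 + $130.24 + $989.80 + $381.95 + $72.81 + $262.36 + $194.53 = $2,709.11
Net pay = $5,967.91 − $2,709.11 = $3,258.80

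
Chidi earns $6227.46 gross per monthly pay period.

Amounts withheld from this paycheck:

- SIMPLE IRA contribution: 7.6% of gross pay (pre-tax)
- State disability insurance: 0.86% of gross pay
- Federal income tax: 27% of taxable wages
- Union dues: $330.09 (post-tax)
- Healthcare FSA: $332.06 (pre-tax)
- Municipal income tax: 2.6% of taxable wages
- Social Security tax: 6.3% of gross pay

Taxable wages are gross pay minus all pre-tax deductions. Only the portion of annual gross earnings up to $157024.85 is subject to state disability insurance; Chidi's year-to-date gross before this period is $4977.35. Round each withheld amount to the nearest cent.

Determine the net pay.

SIMPLE IRA contribution: $6227.46 × 0.076 = $473.29
Healthcare FSA: $332.06
Pre-tax total = $473.29 + $332.06 = $805.35
Taxable wages = $6227.46 − $805.35 = $5422.11
Municipal income tax: $5422.11 × 0.026 = $140.97
Federal income tax: $5422.11 × 0.27 = $1463.97
Social Security tax: $6227.46 × 0.063 = $392.33
State disability insurance: cap not yet reached, full $6227.46 is subject → $6227.46 × 0.0086 = $53.56
Union dues: $330.09
Total deductions = $473.29 + $332.06 + $140.97 + $1463.97 + $392.33 + $53.56 + $330.09 = $3186.27
Net pay = $6227.46 − $3186.27 = $3041.19

$3041.19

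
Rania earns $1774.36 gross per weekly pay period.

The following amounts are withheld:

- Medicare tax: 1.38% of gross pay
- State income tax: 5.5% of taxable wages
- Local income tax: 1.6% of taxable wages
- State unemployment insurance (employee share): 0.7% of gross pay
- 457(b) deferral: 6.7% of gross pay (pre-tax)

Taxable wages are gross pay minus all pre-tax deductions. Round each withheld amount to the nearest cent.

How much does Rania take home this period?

$1501.03

457(b) deferral: $1774.36 × 0.067 = $118.88
Taxable wages = $1774.36 − $118.88 = $1655.48
State income tax: $1655.48 × 0.055 = $91.05
Local income tax: $1655.48 × 0.016 = $26.49
State unemployment insurance (employee share): $1774.36 × 0.007 = $12.42
Medicare tax: $1774.36 × 0.0138 = $24.49
Total deductions = $118.88 + $91.05 + $26.49 + $12.42 + $24.49 = $273.33
Net pay = $1774.36 − $273.33 = $1501.03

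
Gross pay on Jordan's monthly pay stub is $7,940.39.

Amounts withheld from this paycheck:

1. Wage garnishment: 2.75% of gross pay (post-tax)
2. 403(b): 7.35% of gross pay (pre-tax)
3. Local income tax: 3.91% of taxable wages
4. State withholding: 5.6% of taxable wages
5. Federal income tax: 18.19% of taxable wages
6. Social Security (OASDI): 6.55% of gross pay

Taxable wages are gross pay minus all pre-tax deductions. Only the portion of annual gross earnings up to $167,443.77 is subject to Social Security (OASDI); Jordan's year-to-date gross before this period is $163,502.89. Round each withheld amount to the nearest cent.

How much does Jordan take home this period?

403(b): $7,940.39 × 0.0735 = $583.62
Taxable wages = $7,940.39 − $583.62 = $7,356.77
State withholding: $7,356.77 × 0.056 = $411.98
Federal income tax: $7,356.77 × 0.1819 = $1,338.20
Local income tax: $7,356.77 × 0.0391 = $287.65
Social Security (OASDI): only $167,443.77 − $163,502.89 = $3,940.88 of this check is subject → $3,940.88 × 0.0655 = $258.13
Wage garnishment: $7,940.39 × 0.0275 = $218.36
Total deductions = $583.62 + $411.98 + $1,338.20 + $287.65 + $258.13 + $218.36 = $3,097.94
Net pay = $7,940.39 − $3,097.94 = $4,842.45

$4,842.45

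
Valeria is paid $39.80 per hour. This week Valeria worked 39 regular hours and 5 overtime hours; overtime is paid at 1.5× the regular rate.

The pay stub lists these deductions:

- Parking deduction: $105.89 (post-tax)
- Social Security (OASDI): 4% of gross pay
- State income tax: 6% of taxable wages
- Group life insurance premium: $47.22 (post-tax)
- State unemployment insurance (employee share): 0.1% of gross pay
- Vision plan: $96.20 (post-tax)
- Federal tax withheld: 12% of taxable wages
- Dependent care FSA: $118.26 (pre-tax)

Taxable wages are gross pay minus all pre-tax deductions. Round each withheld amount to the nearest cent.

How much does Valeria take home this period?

$1,095.41

Regular pay: 39 × $39.80 = $1,552.20
Overtime pay: 5 × $39.80 × 1.5 = $298.50
Gross pay = $1,552.20 + $298.50 = $1,850.70
Dependent care FSA: $118.26
Taxable wages = $1,850.70 − $118.26 = $1,732.44
Federal tax withheld: $1,732.44 × 0.12 = $207.89
State income tax: $1,732.44 × 0.06 = $103.95
State unemployment insurance (employee share): $1,850.70 × 0.001 = $1.85
Social Security (OASDI): $1,850.70 × 0.04 = $74.03
Vision plan: $96.20
Parking deduction: $105.89
Group life insurance premium: $47.22
Total deductions = $118.26 + $207.89 + $103.95 + $1.85 + $74.03 + $96.20 + $105.89 + $47.22 = $755.29
Net pay = $1,850.70 − $755.29 = $1,095.41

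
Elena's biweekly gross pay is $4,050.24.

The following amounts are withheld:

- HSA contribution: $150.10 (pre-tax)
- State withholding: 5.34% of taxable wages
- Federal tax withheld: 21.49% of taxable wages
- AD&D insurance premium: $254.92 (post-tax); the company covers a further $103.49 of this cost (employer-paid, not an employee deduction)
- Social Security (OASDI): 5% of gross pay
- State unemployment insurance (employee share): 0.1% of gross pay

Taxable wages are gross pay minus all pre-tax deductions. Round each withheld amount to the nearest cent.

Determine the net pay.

HSA contribution: $150.10
Taxable wages = $4,050.24 − $150.10 = $3,900.14
Federal tax withheld: $3,900.14 × 0.2149 = $838.14
State withholding: $3,900.14 × 0.0534 = $208.27
State unemployment insurance (employee share): $4,050.24 × 0.001 = $4.05
Social Security (OASDI): $4,050.24 × 0.05 = $202.51
AD&D insurance premium: $254.92
(Employer's $103.49 toward AD&D insurance premium is not withheld from the employee.)
Total deductions = $150.10 + $838.14 + $208.27 + $4.05 + $202.51 + $254.92 = $1,657.99
Net pay = $4,050.24 − $1,657.99 = $2,392.25

$2,392.25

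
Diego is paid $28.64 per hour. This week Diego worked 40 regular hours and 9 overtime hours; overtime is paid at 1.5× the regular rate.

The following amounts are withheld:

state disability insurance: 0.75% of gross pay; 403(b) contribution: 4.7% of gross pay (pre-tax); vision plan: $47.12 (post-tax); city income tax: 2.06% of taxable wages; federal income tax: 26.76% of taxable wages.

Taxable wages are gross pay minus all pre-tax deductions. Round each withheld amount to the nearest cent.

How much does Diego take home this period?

$980.78

Regular pay: 40 × $28.64 = $1145.60
Overtime pay: 9 × $28.64 × 1.5 = $386.64
Gross pay = $1145.60 + $386.64 = $1532.24
403(b) contribution: $1532.24 × 0.047 = $72.02
Taxable wages = $1532.24 − $72.02 = $1460.22
Federal income tax: $1460.22 × 0.2676 = $390.75
City income tax: $1460.22 × 0.0206 = $30.08
State disability insurance: $1532.24 × 0.0075 = $11.49
Vision plan: $47.12
Total deductions = $72.02 + $390.75 + $30.08 + $11.49 + $47.12 = $551.46
Net pay = $1532.24 − $551.46 = $980.78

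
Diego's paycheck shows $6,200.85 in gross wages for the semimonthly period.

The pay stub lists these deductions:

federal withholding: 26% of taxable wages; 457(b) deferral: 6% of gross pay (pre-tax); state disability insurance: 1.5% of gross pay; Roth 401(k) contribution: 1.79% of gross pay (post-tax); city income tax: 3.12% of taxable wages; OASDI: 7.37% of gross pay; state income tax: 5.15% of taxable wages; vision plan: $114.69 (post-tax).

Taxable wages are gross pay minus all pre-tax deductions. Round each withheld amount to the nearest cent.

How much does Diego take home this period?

$3,055.57

457(b) deferral: $6,200.85 × 0.06 = $372.05
Taxable wages = $6,200.85 − $372.05 = $5,828.80
State income tax: $5,828.80 × 0.0515 = $300.18
City income tax: $5,828.80 × 0.0312 = $181.86
Federal withholding: $5,828.80 × 0.26 = $1,515.49
OASDI: $6,200.85 × 0.0737 = $457.00
State disability insurance: $6,200.85 × 0.015 = $93.01
Vision plan: $114.69
Roth 401(k) contribution: $6,200.85 × 0.0179 = $111.00
Total deductions = $372.05 + $300.18 + $181.86 + $1,515.49 + $457.00 + $93.01 + $114.69 + $111.00 = $3,145.28
Net pay = $6,200.85 − $3,145.28 = $3,055.57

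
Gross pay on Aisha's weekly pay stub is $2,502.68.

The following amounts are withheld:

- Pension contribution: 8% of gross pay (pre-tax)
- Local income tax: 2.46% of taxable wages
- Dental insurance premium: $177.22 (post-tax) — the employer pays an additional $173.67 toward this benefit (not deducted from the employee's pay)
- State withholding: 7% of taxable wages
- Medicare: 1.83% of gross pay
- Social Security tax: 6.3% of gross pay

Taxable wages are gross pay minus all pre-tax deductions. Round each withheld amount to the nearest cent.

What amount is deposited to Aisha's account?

$1,703.97

Pension contribution: $2,502.68 × 0.08 = $200.21
Taxable wages = $2,502.68 − $200.21 = $2,302.47
Local income tax: $2,302.47 × 0.0246 = $56.64
State withholding: $2,302.47 × 0.07 = $161.17
Social Security tax: $2,502.68 × 0.063 = $157.67
Medicare: $2,502.68 × 0.0183 = $45.80
Dental insurance premium: $177.22
(Employer's $173.67 toward dental insurance premium is not withheld from the employee.)
Total deductions = $200.21 + $56.64 + $161.17 + $157.67 + $45.80 + $177.22 = $798.71
Net pay = $2,502.68 − $798.71 = $1,703.97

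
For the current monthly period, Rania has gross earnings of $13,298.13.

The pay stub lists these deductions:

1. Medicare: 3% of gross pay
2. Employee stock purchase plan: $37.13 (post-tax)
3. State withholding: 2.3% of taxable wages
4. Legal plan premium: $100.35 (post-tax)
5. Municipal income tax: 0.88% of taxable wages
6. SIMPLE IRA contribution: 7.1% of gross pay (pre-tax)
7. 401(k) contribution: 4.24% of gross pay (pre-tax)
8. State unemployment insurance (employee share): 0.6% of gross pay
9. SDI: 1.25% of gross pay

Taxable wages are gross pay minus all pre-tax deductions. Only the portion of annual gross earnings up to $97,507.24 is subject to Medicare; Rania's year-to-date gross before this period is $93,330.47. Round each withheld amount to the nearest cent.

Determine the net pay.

$10,906.40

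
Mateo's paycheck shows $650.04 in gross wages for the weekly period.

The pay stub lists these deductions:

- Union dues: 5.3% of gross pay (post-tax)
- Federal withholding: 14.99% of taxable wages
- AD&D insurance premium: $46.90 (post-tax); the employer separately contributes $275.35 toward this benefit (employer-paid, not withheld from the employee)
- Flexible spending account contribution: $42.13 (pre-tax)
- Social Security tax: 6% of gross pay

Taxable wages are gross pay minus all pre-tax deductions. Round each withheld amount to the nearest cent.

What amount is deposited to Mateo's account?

$396.43

Flexible spending account contribution: $42.13
Taxable wages = $650.04 − $42.13 = $607.91
Federal withholding: $607.91 × 0.1499 = $91.13
Social Security tax: $650.04 × 0.06 = $39.00
Union dues: $650.04 × 0.053 = $34.45
AD&D insurance premium: $46.90
(Employer's $275.35 toward AD&D insurance premium is not withheld from the employee.)
Total deductions = $42.13 + $91.13 + $39.00 + $34.45 + $46.90 = $253.61
Net pay = $650.04 − $253.61 = $396.43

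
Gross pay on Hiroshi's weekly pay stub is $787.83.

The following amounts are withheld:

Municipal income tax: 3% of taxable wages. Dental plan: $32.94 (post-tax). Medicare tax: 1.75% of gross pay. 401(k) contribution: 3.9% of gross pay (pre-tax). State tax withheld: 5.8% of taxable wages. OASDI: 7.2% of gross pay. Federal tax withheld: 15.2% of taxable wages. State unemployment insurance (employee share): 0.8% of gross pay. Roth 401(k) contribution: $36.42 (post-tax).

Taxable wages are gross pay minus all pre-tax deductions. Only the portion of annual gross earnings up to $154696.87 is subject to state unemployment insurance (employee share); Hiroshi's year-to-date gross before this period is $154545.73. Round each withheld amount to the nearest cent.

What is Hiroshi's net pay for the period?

401(k) contribution: $787.83 × 0.039 = $30.73
Taxable wages = $787.83 − $30.73 = $757.10
State tax withheld: $757.10 × 0.058 = $43.91
Municipal income tax: $757.10 × 0.03 = $22.71
Federal tax withheld: $757.10 × 0.152 = $115.08
Medicare tax: $787.83 × 0.0175 = $13.79
State unemployment insurance (employee share): only $154696.87 − $154545.73 = $151.14 of this check is subject → $151.14 × 0.008 = $1.21
OASDI: $787.83 × 0.072 = $56.72
Roth 401(k) contribution: $36.42
Dental plan: $32.94
Total deductions = $30.73 + $43.91 + $22.71 + $115.08 + $13.79 + $1.21 + $56.72 + $36.42 + $32.94 = $353.51
Net pay = $787.83 − $353.51 = $434.32

$434.32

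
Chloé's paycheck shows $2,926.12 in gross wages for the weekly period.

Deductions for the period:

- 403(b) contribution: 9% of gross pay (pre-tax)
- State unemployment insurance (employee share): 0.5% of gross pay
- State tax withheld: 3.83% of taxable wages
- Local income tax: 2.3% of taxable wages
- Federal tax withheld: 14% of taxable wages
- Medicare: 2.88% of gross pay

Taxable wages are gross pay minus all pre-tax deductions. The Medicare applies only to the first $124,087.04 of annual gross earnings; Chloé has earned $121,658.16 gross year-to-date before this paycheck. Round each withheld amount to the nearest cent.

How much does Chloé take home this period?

403(b) contribution: $2,926.12 × 0.09 = $263.35
Taxable wages = $2,926.12 − $263.35 = $2,662.77
Local income tax: $2,662.77 × 0.023 = $61.24
State tax withheld: $2,662.77 × 0.0383 = $101.98
Federal tax withheld: $2,662.77 × 0.14 = $372.79
State unemployment insurance (employee share): $2,926.12 × 0.005 = $14.63
Medicare: only $124,087.04 − $121,658.16 = $2,428.88 of this check is subject → $2,428.88 × 0.0288 = $69.95
Total deductions = $263.35 + $61.24 + $101.98 + $372.79 + $14.63 + $69.95 = $883.94
Net pay = $2,926.12 − $883.94 = $2,042.18

$2,042.18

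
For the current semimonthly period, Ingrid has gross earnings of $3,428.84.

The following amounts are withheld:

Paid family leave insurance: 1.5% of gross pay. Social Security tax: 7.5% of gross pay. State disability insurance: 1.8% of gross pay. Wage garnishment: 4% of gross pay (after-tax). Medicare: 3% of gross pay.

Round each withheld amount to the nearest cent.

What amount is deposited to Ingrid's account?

$2,818.51

Medicare: $3,428.84 × 0.03 = $102.87
Paid family leave insurance: $3,428.84 × 0.015 = $51.43
Social Security tax: $3,428.84 × 0.075 = $257.16
State disability insurance: $3,428.84 × 0.018 = $61.72
Wage garnishment: $3,428.84 × 0.04 = $137.15
Total deductions = $102.87 + $51.43 + $257.16 + $61.72 + $137.15 = $610.33
Net pay = $3,428.84 − $610.33 = $2,818.51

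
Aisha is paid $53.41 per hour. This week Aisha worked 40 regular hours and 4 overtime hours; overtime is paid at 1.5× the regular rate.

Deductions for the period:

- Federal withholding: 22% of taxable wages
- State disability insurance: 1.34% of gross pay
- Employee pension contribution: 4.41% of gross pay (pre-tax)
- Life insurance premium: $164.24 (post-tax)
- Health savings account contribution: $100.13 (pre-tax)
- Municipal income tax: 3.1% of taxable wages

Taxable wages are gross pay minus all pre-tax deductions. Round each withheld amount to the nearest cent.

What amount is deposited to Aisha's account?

Regular pay: 40 × $53.41 = $2,136.40
Overtime pay: 4 × $53.41 × 1.5 = $320.46
Gross pay = $2,136.40 + $320.46 = $2,456.86
Employee pension contribution: $2,456.86 × 0.0441 = $108.35
Health savings account contribution: $100.13
Pre-tax total = $108.35 + $100.13 = $208.48
Taxable wages = $2,456.86 − $208.48 = $2,248.38
Municipal income tax: $2,248.38 × 0.031 = $69.70
Federal withholding: $2,248.38 × 0.22 = $494.64
State disability insurance: $2,456.86 × 0.0134 = $32.92
Life insurance premium: $164.24
Total deductions = $108.35 + $100.13 + $69.70 + $494.64 + $32.92 + $164.24 = $969.98
Net pay = $2,456.86 − $969.98 = $1,486.88

$1,486.88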